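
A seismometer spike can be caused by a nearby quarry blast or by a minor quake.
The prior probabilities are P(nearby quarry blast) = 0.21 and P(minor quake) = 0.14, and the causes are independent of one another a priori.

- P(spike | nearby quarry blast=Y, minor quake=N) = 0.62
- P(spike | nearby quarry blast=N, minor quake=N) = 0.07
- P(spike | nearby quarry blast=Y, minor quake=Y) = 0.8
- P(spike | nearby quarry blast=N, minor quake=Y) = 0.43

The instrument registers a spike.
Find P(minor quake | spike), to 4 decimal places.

Weight on minor quake=true, given the evidence: 0.047558 + 0.023520 = 0.071078
Normalizer over all consistent configurations: 0.07·0.79·0.86 + 0.43·0.79·0.14 + 0.62·0.21·0.86 + 0.8·0.21·0.14 = 0.230608
P(minor quake | spike) = 0.071078/0.230608 ≈ 0.3082

P(minor quake | spike) ≈ 0.3082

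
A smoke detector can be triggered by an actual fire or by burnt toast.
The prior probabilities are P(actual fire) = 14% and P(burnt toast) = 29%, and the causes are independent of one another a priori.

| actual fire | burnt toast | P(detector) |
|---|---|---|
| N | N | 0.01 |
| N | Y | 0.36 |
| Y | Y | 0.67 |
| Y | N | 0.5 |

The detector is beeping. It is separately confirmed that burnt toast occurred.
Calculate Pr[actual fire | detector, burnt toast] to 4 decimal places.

P(detector | burnt toast) = 0.36·0.86 + 0.67·0.14 = 0.309600 + 0.093800 = 0.403400
Restricting to configurations with actual fire present: 0.67·0.14 = 0.093800.
Hence the posterior is 0.093800/0.403400 ≈ 0.2325.

Pr[actual fire | detector, burnt toast] ≈ 0.2325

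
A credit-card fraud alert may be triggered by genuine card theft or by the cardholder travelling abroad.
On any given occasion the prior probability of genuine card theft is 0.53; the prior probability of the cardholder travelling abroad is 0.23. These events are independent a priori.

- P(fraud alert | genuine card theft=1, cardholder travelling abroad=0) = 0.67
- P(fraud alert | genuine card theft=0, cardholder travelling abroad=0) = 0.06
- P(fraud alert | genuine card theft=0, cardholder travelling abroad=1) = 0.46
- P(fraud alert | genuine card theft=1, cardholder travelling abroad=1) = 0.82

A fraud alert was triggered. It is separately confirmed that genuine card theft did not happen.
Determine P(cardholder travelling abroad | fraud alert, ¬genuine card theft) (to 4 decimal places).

For the numerator, keep only cardholder travelling abroad=true terms: 0.46×0.23 = 0.105800
Denominator P(fraud alert | ¬genuine card theft): 0.06×0.77 + 0.46×0.23 = 0.152000
P(cardholder travelling abroad | fraud alert, ¬genuine card theft) = 0.105800/0.152000 ≈ 0.6961

P(cardholder travelling abroad | fraud alert, ¬genuine card theft) ≈ 0.6961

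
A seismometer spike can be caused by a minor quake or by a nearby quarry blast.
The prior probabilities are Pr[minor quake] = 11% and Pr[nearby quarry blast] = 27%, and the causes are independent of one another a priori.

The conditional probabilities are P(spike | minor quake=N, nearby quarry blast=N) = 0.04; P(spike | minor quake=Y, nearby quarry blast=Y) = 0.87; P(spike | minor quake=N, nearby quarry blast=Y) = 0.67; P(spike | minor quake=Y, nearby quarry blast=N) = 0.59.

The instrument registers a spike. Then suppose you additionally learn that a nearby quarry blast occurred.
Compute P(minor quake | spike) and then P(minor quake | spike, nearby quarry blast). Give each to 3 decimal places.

Weight on minor quake=true, given the evidence: 0.047377 + 0.025839 = 0.073216
Denominator P(spike): 0.04×0.89×0.73 + 0.67×0.89×0.27 + 0.59×0.11×0.73 + 0.87×0.11×0.27 = 0.260205
P(minor quake | spike) = 0.073216/0.260205 ≈ 0.281

With the extra evidence:
By total probability over both values of minor quake:
  P(spike | nearby quarry blast) = 0.67×0.89 + 0.87×0.11
        = 0.596300 + 0.095700 = 0.692000
Configurations with minor quake contribute 0.095700, so
  P(minor quake | spike, nearby quarry blast) = 0.095700 / 0.692000 ≈ 0.138
The drop from 0.281 to 0.138 is the explaining-away (discounting) effect.

P(minor quake | spike) ≈ 0.281; P(minor quake | spike, nearby quarry blast) ≈ 0.138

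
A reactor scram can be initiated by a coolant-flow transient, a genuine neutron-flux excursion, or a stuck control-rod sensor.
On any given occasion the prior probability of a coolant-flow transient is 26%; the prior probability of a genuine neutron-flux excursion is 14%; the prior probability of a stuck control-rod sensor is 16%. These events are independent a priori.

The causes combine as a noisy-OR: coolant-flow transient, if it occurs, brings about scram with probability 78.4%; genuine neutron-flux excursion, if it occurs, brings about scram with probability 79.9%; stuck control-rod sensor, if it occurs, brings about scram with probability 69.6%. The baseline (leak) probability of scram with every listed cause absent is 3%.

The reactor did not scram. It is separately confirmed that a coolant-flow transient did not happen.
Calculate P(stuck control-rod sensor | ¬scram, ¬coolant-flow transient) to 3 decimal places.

P(stuck control-rod sensor | ¬scram, ¬coolant-flow transient) ≈ 0.055

Under noisy-OR, P(scram | causes) = 1 − (1−0.03)·∏(1−qᵢ) over the active causes.
P(¬scram | ¬coolant-flow transient) = 0.97·0.86·0.84 + 0.29488·0.86·0.16 + 0.19497·0.14·0.84 + 0.059271·0.14·0.16 = 0.700728 + 0.040575 + 0.022928 + 0.001328 = 0.765559
Restricting to configurations with stuck control-rod sensor present: 0.040575 + 0.001328 = 0.041903.
So P(stuck control-rod sensor | ¬scram, ¬coolant-flow transient) = 0.041903/0.765559 ≈ 0.055.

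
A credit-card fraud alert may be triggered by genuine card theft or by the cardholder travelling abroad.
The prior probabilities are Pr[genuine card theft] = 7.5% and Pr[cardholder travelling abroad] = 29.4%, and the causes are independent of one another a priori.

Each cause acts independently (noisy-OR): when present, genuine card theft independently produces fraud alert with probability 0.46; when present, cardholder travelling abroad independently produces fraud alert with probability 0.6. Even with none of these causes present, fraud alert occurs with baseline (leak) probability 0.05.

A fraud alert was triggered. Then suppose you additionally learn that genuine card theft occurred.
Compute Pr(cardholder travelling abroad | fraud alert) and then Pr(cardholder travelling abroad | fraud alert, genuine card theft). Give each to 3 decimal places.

Pr(cardholder travelling abroad | fraud alert) ≈ 0.761; Pr(cardholder travelling abroad | fraud alert, genuine card theft) ≈ 0.405

Under noisy-OR, P(fraud alert | causes) = 1 − (1−0.05)·∏(1−qᵢ) over the active causes.
P(fraud alert) = 0.05×0.925×0.706 + 0.62×0.925×0.294 + 0.487×0.075×0.706 + 0.7948×0.075×0.294 = 0.032653 + 0.168609 + 0.025787 + 0.017525 = 0.244574
Of this, 0.186134 comes from 0.168609 + 0.017525 (the cardholder travelling abroad=true cases).
So P(cardholder travelling abroad | fraud alert) = 0.186134/0.244574 ≈ 0.761.

Now also conditioning on genuine card theft=true:
Weight on cardholder travelling abroad=true, given the evidence: 0.7948*0.294 = 0.233671
The normalizing constant is 0.487*0.706 + 0.7948*0.294 = 0.577493
Posterior = 0.233671 / 0.577493 ≈ 0.405
This is intercausal reasoning (explaining away): once genuine card theft accounts for the fraud alert, cardholder travelling abroad becomes less likely.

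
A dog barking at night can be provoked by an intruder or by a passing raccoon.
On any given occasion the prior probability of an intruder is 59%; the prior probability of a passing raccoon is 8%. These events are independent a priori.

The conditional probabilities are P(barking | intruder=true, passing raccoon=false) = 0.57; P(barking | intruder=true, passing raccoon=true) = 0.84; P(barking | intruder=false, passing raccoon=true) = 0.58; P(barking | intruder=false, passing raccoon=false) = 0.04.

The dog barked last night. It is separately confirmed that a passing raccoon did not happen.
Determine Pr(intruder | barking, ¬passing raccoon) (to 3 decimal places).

Pr(intruder | barking, ¬passing raccoon) ≈ 0.954

Weight on intruder=true, given the evidence: 0.57*0.59 = 0.336300
The normalizing constant is 0.04*0.41 + 0.57*0.59 = 0.352700
Posterior = 0.336300 / 0.352700 ≈ 0.954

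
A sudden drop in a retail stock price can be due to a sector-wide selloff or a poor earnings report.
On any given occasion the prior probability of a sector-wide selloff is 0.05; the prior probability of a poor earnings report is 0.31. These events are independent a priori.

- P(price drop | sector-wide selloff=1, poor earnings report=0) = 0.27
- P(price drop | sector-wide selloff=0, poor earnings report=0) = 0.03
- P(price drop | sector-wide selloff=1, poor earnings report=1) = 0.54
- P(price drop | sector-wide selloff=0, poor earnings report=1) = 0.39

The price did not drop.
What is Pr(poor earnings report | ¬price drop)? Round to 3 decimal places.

Pr(poor earnings report | ¬price drop) ≈ 0.220

For the numerator, keep only poor earnings report=true terms: 0.179645 + 0.007130 = 0.186775
Denominator P(¬price drop): 0.97×0.95×0.69 + 0.61×0.95×0.31 + 0.73×0.05×0.69 + 0.46×0.05×0.31 = 0.847795
P(poor earnings report | ¬price drop) = 0.186775/0.847795 ≈ 0.220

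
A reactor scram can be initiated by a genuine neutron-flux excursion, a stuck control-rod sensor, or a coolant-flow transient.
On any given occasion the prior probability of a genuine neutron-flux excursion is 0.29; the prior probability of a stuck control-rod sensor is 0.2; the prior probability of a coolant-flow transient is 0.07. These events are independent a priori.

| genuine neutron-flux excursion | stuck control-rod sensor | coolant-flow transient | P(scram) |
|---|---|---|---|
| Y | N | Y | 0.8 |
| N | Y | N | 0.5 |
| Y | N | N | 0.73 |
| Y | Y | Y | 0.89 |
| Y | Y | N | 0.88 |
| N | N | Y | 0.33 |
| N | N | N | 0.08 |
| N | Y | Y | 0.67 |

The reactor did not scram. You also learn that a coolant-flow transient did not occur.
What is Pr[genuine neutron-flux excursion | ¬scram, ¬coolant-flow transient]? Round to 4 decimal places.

Pr[genuine neutron-flux excursion | ¬scram, ¬coolant-flow transient] ≈ 0.1050

Numerator (weight on configurations with genuine neutron-flux excursion): 0.062640 + 0.006960 = 0.069600
Denominator P(¬scram | ¬coolant-flow transient): 0.92·0.71·0.8 + 0.5·0.71·0.2 + 0.27·0.29·0.8 + 0.12·0.29·0.2 = 0.663160
P(genuine neutron-flux excursion | ¬scram, ¬coolant-flow transient) = 0.069600/0.663160 ≈ 0.1050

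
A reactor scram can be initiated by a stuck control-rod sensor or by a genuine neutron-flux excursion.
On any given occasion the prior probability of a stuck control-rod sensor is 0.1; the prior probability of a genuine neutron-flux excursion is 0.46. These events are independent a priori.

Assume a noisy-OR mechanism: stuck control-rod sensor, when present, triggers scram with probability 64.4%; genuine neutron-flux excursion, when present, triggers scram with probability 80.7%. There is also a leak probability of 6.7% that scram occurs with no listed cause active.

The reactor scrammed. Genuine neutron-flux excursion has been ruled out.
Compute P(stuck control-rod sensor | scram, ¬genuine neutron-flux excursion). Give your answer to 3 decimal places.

Under noisy-OR, P(scram | causes) = 1 − (1−0.067)·∏(1−qᵢ) over the active causes.
P(scram | ¬genuine neutron-flux excursion) = 0.067*0.9 + 0.667852*0.1 = 0.060300 + 0.066785 = 0.127085
Of this, 0.066785 comes from 0.667852*0.1 (the stuck control-rod sensor=true cases).
P(stuck control-rod sensor | scram, ¬genuine neutron-flux excursion) = 0.066785 / 0.127085 ≈ 0.526

P(stuck control-rod sensor | scram, ¬genuine neutron-flux excursion) ≈ 0.526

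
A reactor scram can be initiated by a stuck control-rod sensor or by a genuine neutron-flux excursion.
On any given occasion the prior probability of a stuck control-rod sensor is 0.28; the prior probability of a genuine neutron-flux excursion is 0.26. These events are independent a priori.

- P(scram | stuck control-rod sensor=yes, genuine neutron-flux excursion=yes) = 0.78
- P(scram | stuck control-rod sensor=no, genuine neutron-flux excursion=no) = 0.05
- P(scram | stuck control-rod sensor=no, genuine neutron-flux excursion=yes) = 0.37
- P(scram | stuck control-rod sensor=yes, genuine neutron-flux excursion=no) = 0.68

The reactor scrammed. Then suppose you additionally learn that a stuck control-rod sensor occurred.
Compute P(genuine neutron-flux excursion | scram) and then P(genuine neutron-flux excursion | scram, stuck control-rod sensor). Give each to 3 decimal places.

P(genuine neutron-flux excursion | scram) ≈ 0.429; P(genuine neutron-flux excursion | scram, stuck control-rod sensor) ≈ 0.287

P(scram) = 0.05*0.72*0.74 + 0.37*0.72*0.26 + 0.68*0.28*0.74 + 0.78*0.28*0.26 = 0.026640 + 0.069264 + 0.140896 + 0.056784 = 0.293584
The genuine neutron-flux excursion-present share is 0.069264 + 0.056784 = 0.126048.
So P(genuine neutron-flux excursion | scram) = 0.126048/0.293584 ≈ 0.429.

Now condition on the additional information:
By total probability over both values of genuine neutron-flux excursion:
  P(scram | stuck control-rod sensor) = 0.68×0.74 + 0.78×0.26
        = 0.503200 + 0.202800 = 0.706000
The terms with genuine neutron-flux excursion present sum to 0.202800, so
  P(genuine neutron-flux excursion | scram, stuck control-rod sensor) = 0.202800 / 0.706000 ≈ 0.287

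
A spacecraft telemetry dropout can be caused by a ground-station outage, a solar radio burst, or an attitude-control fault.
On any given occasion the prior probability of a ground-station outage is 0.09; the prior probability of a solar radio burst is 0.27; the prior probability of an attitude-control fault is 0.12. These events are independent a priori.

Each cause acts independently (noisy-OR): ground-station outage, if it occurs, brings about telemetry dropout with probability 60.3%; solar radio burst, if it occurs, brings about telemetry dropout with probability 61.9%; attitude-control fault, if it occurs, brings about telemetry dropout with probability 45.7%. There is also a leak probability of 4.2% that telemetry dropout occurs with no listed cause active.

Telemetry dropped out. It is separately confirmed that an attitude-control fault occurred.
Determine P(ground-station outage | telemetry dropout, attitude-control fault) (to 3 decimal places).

Under noisy-OR, P(telemetry dropout | causes) = 1 − (1−0.042)·∏(1−qᵢ) over the active causes.
P(telemetry dropout | attitude-control fault) = 0.479806*0.91*0.73 + 0.801806*0.91*0.27 + 0.793483*0.09*0.73 + 0.921317*0.09*0.27 = 0.318735 + 0.197004 + 0.052132 + 0.022388 = 0.590259
Of this, 0.074520 comes from 0.052132 + 0.022388 (the ground-station outage=true cases).
P(ground-station outage | telemetry dropout, attitude-control fault) = 0.074520 / 0.590259 ≈ 0.126

P(ground-station outage | telemetry dropout, attitude-control fault) ≈ 0.126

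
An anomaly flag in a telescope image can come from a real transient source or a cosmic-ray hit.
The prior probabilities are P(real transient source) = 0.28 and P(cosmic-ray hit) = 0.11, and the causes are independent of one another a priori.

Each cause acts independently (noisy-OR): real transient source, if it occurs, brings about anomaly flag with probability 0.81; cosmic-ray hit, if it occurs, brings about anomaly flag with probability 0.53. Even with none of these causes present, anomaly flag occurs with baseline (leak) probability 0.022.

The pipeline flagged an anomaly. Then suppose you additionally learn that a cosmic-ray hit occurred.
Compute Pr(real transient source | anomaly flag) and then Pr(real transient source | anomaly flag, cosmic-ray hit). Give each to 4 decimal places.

Under noisy-OR, P(anomaly flag | causes) = 1 − (1−0.022)·∏(1−qᵢ) over the active causes.
Sum P(anomaly flag|·) weighted by the priors over the 4 (real transient source, cosmic-ray hit) configurations:
  P(anomaly flag) = 0.022·0.72·0.89 + 0.54034·0.72·0.11 + 0.81418·0.28·0.89 + 0.912665·0.28·0.11
        = 0.014098 + 0.042795 + 0.202894 + 0.028110 = 0.287897
Keeping only the real transient source-present terms gives 0.231004, so
  P(real transient source | anomaly flag) = 0.231004 / 0.287897 ≈ 0.8024

With the extra evidence:
Numerator (weight on configurations with real transient source): 0.912665·0.28 = 0.255546
Denominator P(anomaly flag | cosmic-ray hit): 0.54034·0.72 + 0.912665·0.28 = 0.644591
P(real transient source | anomaly flag, cosmic-ray hit) = 0.255546/0.644591 ≈ 0.3964

Pr(real transient source | anomaly flag) ≈ 0.8024; Pr(real transient source | anomaly flag, cosmic-ray hit) ≈ 0.3964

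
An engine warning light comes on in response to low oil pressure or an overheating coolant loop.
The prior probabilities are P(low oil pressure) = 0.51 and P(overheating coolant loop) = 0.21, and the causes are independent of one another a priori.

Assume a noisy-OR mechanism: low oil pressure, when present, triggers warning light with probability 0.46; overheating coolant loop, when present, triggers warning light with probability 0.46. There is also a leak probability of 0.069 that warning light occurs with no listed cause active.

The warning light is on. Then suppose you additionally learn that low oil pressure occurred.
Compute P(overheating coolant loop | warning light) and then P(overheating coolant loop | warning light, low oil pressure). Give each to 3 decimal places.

Under noisy-OR, P(warning light | causes) = 1 − (1−0.069)·∏(1−qᵢ) over the active causes.
P(warning light) = 0.069×0.49×0.79 + 0.49726×0.49×0.21 + 0.49726×0.51×0.79 + 0.72852×0.51×0.21 = 0.026710 + 0.051168 + 0.200346 + 0.078024 = 0.356248
Of this, 0.129192 comes from 0.051168 + 0.078024 (the overheating coolant loop=true cases).
P(overheating coolant loop | warning light) = 0.129192 / 0.356248 ≈ 0.363

Now condition on the additional information:
P(warning light | low oil pressure) = 0.49726×0.79 + 0.72852×0.21 = 0.392835 + 0.152989 = 0.545824
Restricting to configurations with overheating coolant loop present: 0.72852×0.21 = 0.152989.
P(overheating coolant loop | warning light, low oil pressure) = 0.152989 / 0.545824 ≈ 0.280
— low oil pressure explains away the evidence for overheating coolant loop.

P(overheating coolant loop | warning light) ≈ 0.363; P(overheating coolant loop | warning light, low oil pressure) ≈ 0.280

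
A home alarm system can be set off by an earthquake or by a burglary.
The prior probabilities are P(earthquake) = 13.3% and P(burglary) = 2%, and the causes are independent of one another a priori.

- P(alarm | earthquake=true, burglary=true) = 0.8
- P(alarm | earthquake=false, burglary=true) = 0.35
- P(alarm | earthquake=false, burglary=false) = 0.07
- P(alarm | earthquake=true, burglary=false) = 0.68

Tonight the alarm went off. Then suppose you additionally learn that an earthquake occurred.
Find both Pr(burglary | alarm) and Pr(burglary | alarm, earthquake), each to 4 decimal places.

Pr(burglary | alarm) ≈ 0.0524; Pr(burglary | alarm, earthquake) ≈ 0.0234

Numerator (weight on configurations with burglary): 0.006069 + 0.002128 = 0.008197
Normalizer over all consistent configurations: 0.07×0.867×0.98 + 0.35×0.867×0.02 + 0.68×0.133×0.98 + 0.8×0.133×0.02 = 0.156304
Posterior = 0.008197 / 0.156304 ≈ 0.0524

Now also conditioning on earthquake=true:
For the numerator, keep only burglary=true terms: 0.8*0.02 = 0.016000
Normalizer over all consistent configurations: 0.68*0.98 + 0.8*0.02 = 0.682400
P(burglary | alarm, earthquake) = 0.016000/0.682400 ≈ 0.0234
The drop from 0.0524 to 0.0234 is the explaining-away (discounting) effect.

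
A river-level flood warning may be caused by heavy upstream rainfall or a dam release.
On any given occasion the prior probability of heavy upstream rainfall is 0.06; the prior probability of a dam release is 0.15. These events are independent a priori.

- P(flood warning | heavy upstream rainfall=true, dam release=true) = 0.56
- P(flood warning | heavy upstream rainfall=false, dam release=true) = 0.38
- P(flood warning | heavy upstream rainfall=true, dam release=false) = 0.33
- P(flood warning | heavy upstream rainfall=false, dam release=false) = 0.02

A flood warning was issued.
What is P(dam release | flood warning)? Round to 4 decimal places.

Enumerate the 4 (heavy upstream rainfall, dam release) configurations and weight by the priors:
  P(flood warning) = 0.02*0.94*0.85 + 0.38*0.94*0.15 + 0.33*0.06*0.85 + 0.56*0.06*0.15
        = 0.015980 + 0.053580 + 0.016830 + 0.005040 = 0.091430
The terms with dam release present sum to 0.058620, so
  P(dam release | flood warning) = 0.058620 / 0.091430 ≈ 0.6411

P(dam release | flood warning) ≈ 0.6411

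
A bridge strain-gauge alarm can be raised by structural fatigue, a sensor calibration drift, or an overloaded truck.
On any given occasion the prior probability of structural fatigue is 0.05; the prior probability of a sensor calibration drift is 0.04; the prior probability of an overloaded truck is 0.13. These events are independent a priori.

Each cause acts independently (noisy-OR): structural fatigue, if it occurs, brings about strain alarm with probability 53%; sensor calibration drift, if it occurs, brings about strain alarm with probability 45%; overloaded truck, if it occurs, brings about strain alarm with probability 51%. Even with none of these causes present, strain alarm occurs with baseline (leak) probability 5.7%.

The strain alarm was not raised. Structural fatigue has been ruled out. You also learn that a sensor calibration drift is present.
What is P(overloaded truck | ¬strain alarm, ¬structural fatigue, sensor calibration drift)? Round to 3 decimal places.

P(overloaded truck | ¬strain alarm, ¬structural fatigue, sensor calibration drift) ≈ 0.068

Under noisy-OR, P(strain alarm | causes) = 1 − (1−0.057)·∏(1−qᵢ) over the active causes.
Numerator (weight on configurations with overloaded truck): 0.254139*0.13 = 0.033038
The normalizing constant is 0.51865*0.87 + 0.254139*0.13 = 0.484264
P(overloaded truck | ¬strain alarm, ¬structural fatigue, sensor calibration drift) = 0.033038/0.484264 ≈ 0.068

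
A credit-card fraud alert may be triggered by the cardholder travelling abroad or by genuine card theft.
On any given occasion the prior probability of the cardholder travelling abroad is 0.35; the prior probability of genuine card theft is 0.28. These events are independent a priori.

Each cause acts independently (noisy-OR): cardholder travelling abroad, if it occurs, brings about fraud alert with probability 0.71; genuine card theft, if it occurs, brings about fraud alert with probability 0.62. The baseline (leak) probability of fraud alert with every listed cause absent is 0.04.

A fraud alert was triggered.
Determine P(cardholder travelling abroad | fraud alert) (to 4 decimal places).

Under noisy-OR, P(fraud alert | causes) = 1 − (1−0.04)·∏(1−qᵢ) over the active causes.
Enumerate the 4 (cardholder travelling abroad, genuine card theft) configurations and weight by the priors:
  P(fraud alert) = 0.04×0.65×0.72 + 0.6352×0.65×0.28 + 0.7216×0.35×0.72 + 0.894208×0.35×0.28
        = 0.018720 + 0.115606 + 0.181843 + 0.087632 = 0.403801
The terms with cardholder travelling abroad present sum to 0.269475, so
  P(cardholder travelling abroad | fraud alert) = 0.269475 / 0.403801 ≈ 0.6673

P(cardholder travelling abroad | fraud alert) ≈ 0.6673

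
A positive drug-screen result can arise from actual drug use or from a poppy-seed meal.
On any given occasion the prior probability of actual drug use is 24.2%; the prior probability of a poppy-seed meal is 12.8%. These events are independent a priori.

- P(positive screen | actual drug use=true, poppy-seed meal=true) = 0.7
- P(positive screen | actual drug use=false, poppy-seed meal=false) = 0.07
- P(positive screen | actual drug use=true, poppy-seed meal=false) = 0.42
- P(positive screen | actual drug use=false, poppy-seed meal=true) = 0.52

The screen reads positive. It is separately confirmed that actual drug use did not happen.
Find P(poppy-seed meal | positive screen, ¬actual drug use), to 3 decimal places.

For the numerator, keep only poppy-seed meal=true terms: 0.52×0.128 = 0.066560
The normalizing constant is 0.07×0.872 + 0.52×0.128 = 0.127600
Posterior = 0.066560 / 0.127600 ≈ 0.522

P(poppy-seed meal | positive screen, ¬actual drug use) ≈ 0.522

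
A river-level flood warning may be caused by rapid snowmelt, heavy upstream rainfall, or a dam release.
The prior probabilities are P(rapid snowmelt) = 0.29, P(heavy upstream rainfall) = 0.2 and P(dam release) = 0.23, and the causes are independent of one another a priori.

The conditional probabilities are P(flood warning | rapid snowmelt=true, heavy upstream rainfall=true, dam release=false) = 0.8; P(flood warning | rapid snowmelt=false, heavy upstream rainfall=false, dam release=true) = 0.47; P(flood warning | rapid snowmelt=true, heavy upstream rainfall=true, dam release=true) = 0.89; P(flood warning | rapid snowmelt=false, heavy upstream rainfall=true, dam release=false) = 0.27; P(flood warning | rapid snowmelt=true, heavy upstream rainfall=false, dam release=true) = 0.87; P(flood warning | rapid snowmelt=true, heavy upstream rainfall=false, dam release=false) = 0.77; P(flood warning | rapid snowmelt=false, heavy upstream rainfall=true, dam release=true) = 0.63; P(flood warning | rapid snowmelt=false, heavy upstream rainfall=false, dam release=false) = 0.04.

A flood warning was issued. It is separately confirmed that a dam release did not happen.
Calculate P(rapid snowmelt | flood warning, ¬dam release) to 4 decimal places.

For the numerator, keep only rapid snowmelt=true terms: 0.178640 + 0.046400 = 0.225040
Normalizer over all consistent configurations: 0.04×0.71×0.8 + 0.27×0.71×0.2 + 0.77×0.29×0.8 + 0.8×0.29×0.2 = 0.286100
P(rapid snowmelt | flood warning, ¬dam release) = 0.225040/0.286100 ≈ 0.7866

P(rapid snowmelt | flood warning, ¬dam release) ≈ 0.7866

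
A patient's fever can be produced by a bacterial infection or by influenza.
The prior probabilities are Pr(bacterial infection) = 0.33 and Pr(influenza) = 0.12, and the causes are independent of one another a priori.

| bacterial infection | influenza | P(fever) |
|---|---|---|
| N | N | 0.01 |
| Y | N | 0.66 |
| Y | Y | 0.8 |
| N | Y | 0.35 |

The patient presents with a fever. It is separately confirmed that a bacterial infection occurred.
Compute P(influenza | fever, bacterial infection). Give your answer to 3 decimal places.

P(fever | bacterial infection) = 0.66×0.88 + 0.8×0.12 = 0.580800 + 0.096000 = 0.676800
The influenza-present share is 0.8×0.12 = 0.096000.
So P(influenza | fever, bacterial infection) = 0.096000/0.676800 ≈ 0.142.

P(influenza | fever, bacterial infection) ≈ 0.142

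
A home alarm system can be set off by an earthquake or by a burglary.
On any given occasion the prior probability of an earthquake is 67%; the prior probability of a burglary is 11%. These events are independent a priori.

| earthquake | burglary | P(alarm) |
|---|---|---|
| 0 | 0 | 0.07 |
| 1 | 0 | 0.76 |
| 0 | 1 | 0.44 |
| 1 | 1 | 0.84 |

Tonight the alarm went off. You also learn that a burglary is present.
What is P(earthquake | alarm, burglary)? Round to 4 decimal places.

Sum P(alarm|·) weighted by the priors over both values of earthquake:
  P(alarm | burglary) = 0.44*0.33 + 0.84*0.67
        = 0.145200 + 0.562800 = 0.708000
Configurations with earthquake contribute 0.562800, so
  P(earthquake | alarm, burglary) = 0.562800 / 0.708000 ≈ 0.7949

P(earthquake | alarm, burglary) ≈ 0.7949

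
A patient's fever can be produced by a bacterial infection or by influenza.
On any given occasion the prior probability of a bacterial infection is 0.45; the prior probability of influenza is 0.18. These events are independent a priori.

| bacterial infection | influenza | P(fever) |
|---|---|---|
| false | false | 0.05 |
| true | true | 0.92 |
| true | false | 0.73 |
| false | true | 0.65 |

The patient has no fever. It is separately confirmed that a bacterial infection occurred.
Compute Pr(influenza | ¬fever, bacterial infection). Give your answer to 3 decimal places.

Pr(influenza | ¬fever, bacterial infection) ≈ 0.061

By total probability over both values of influenza:
  P(¬fever | bacterial infection) = 0.27·0.82 + 0.08·0.18
        = 0.221400 + 0.014400 = 0.235800
The terms with influenza present sum to 0.014400, so
  P(influenza | ¬fever, bacterial infection) = 0.014400 / 0.235800 ≈ 0.061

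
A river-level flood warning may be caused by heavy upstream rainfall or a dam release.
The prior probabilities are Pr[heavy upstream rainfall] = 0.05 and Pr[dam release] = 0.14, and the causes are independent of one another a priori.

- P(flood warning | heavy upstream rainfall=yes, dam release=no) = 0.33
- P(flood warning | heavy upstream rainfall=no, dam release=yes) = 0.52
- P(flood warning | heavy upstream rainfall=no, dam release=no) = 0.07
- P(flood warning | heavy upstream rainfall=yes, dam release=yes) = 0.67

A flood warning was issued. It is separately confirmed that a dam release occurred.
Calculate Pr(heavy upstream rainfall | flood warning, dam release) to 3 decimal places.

Pr(heavy upstream rainfall | flood warning, dam release) ≈ 0.064

Sum P(flood warning|·) weighted by the priors over both values of heavy upstream rainfall:
  P(flood warning | dam release) = 0.52×0.95 + 0.67×0.05
        = 0.494000 + 0.033500 = 0.527500
The terms with heavy upstream rainfall present sum to 0.033500, so
  P(heavy upstream rainfall | flood warning, dam release) = 0.033500 / 0.527500 ≈ 0.064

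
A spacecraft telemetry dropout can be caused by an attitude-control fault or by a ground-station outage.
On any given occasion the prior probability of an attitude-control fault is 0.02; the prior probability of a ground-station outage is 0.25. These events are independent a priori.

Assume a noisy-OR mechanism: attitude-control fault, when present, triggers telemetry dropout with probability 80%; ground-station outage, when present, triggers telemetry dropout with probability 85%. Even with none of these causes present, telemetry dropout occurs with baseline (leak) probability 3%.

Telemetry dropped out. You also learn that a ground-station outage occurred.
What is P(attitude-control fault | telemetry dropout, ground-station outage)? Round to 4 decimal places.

P(attitude-control fault | telemetry dropout, ground-station outage) ≈ 0.0227

Under noisy-OR, P(telemetry dropout | causes) = 1 − (1−0.03)·∏(1−qᵢ) over the active causes.
P(telemetry dropout | ground-station outage) = 0.8545*0.98 + 0.9709*0.02 = 0.837410 + 0.019418 = 0.856828
Restricting to configurations with attitude-control fault present: 0.9709*0.02 = 0.019418.
P(attitude-control fault | telemetry dropout, ground-station outage) = 0.019418 / 0.856828 ≈ 0.0227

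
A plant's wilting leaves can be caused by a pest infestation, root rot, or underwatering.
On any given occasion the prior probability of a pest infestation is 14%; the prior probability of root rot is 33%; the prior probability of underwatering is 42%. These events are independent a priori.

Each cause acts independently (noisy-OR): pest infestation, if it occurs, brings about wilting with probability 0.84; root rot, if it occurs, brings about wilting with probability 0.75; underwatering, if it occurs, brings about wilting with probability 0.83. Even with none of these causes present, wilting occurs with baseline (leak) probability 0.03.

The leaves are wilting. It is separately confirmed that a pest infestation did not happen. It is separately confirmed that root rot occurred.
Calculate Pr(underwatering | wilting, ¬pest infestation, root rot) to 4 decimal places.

Pr(underwatering | wilting, ¬pest infestation, root rot) ≈ 0.4782

Under noisy-OR, P(wilting | causes) = 1 − (1−0.03)·∏(1−qᵢ) over the active causes.
Numerator (weight on configurations with underwatering): 0.958775*0.42 = 0.402686
Denominator P(wilting | ¬pest infestation, root rot): 0.7575*0.58 + 0.958775*0.42 = 0.842036
Posterior = 0.402686 / 0.842036 ≈ 0.4782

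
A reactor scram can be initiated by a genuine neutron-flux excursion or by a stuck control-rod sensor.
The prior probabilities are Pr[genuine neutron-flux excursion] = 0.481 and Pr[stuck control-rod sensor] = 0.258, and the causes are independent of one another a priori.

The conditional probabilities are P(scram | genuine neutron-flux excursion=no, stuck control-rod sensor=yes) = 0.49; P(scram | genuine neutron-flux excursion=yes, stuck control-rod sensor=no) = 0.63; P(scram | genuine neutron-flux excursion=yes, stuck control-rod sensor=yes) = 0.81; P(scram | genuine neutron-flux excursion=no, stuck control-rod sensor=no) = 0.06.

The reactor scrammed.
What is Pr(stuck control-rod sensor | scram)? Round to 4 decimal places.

Pr(stuck control-rod sensor | scram) ≈ 0.4012

P(scram) = 0.06*0.519*0.742 + 0.49*0.519*0.258 + 0.63*0.481*0.742 + 0.81*0.481*0.258 = 0.023106 + 0.065612 + 0.224848 + 0.100519 = 0.414085
Restricting to configurations with stuck control-rod sensor present: 0.065612 + 0.100519 = 0.166131.
P(stuck control-rod sensor | scram) = 0.166131 / 0.414085 ≈ 0.4012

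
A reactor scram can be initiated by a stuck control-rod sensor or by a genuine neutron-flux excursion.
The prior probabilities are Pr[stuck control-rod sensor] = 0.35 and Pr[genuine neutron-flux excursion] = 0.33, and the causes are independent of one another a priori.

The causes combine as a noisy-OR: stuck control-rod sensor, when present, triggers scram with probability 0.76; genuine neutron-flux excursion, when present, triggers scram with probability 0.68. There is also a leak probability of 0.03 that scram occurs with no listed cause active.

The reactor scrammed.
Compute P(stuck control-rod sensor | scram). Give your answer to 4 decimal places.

Under noisy-OR, P(scram | causes) = 1 − (1−0.03)·∏(1−qᵢ) over the active causes.
P(scram) = 0.03·0.65·0.67 + 0.6896·0.65·0.33 + 0.7672·0.35·0.67 + 0.925504·0.35·0.33 = 0.013065 + 0.147919 + 0.179908 + 0.106896 = 0.447788
The stuck control-rod sensor-present share is 0.179908 + 0.106896 = 0.286804.
Hence the posterior is 0.286804/0.447788 ≈ 0.6405.

P(stuck control-rod sensor | scram) ≈ 0.6405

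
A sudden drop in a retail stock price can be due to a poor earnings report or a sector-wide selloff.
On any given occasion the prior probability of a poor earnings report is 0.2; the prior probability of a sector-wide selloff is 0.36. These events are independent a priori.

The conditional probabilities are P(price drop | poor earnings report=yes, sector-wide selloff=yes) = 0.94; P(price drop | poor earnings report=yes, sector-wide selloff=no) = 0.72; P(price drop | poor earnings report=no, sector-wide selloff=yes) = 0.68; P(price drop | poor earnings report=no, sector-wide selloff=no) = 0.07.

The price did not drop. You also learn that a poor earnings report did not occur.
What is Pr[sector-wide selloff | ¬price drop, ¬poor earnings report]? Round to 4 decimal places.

Pr[sector-wide selloff | ¬price drop, ¬poor earnings report] ≈ 0.1622

P(¬price drop | ¬poor earnings report) = 0.93×0.64 + 0.32×0.36 = 0.595200 + 0.115200 = 0.710400
Restricting to configurations with sector-wide selloff present: 0.32×0.36 = 0.115200.
Hence the posterior is 0.115200/0.710400 ≈ 0.1622.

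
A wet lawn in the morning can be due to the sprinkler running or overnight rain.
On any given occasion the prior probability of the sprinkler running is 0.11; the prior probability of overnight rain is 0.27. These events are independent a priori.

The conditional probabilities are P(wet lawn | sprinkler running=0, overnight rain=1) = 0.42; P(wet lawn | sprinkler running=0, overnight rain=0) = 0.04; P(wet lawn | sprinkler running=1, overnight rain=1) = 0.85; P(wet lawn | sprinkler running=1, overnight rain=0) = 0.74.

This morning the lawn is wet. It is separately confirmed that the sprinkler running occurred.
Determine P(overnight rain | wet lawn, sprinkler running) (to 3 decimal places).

By total probability over both values of overnight rain:
  P(wet lawn | sprinkler running) = 0.74·0.73 + 0.85·0.27
        = 0.540200 + 0.229500 = 0.769700
Configurations with overnight rain contribute 0.229500, so
  P(overnight rain | wet lawn, sprinkler running) = 0.229500 / 0.769700 ≈ 0.298

P(overnight rain | wet lawn, sprinkler running) ≈ 0.298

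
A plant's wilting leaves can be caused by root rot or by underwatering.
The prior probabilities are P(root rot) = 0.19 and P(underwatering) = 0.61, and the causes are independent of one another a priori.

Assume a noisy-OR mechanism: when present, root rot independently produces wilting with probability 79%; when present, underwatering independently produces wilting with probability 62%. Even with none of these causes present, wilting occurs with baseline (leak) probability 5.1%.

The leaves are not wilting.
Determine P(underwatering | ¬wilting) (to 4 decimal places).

Under noisy-OR, P(wilting | causes) = 1 − (1−0.051)·∏(1−qᵢ) over the active causes.
P(¬wilting) = 0.949×0.81×0.39 + 0.36062×0.81×0.61 + 0.19929×0.19×0.39 + 0.07573×0.19×0.61 = 0.299789 + 0.178182 + 0.014767 + 0.008777 = 0.501515
Restricting to configurations with underwatering present: 0.178182 + 0.008777 = 0.186959.
Hence the posterior is 0.186959/0.501515 ≈ 0.3728.

P(underwatering | ¬wilting) ≈ 0.3728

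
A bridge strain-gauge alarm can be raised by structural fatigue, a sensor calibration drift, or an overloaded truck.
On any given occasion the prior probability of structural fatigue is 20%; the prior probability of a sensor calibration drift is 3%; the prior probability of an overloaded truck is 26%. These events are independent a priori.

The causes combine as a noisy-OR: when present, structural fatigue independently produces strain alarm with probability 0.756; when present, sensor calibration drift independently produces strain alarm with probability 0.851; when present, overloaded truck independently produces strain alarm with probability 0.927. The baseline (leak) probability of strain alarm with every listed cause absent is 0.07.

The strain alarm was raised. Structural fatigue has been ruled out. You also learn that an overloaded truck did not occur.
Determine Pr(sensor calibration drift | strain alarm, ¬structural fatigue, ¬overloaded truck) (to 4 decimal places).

Pr(sensor calibration drift | strain alarm, ¬structural fatigue, ¬overloaded truck) ≈ 0.2757

Under noisy-OR, P(strain alarm | causes) = 1 − (1−0.07)·∏(1−qᵢ) over the active causes.
Enumerate both values of sensor calibration drift and weight by the priors:
  P(strain alarm | ¬structural fatigue, ¬overloaded truck) = 0.07*0.97 + 0.86143*0.03
        = 0.067900 + 0.025843 = 0.093743
Keeping only the sensor calibration drift-present terms gives 0.025843, so
  P(sensor calibration drift | strain alarm, ¬structural fatigue, ¬overloaded truck) = 0.025843 / 0.093743 ≈ 0.2757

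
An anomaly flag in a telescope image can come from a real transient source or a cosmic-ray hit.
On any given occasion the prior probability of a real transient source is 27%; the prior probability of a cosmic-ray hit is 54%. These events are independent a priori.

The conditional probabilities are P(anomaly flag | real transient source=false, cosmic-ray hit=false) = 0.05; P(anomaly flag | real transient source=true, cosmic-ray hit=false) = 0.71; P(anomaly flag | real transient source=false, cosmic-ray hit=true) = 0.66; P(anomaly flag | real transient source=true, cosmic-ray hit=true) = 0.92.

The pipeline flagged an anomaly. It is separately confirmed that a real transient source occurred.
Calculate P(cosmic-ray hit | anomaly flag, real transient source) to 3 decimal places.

P(cosmic-ray hit | anomaly flag, real transient source) ≈ 0.603

Enumerate both values of cosmic-ray hit and weight by the priors:
  P(anomaly flag | real transient source) = 0.71×0.46 + 0.92×0.54
        = 0.326600 + 0.496800 = 0.823400
The terms with cosmic-ray hit present sum to 0.496800, so
  P(cosmic-ray hit | anomaly flag, real transient source) = 0.496800 / 0.823400 ≈ 0.603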